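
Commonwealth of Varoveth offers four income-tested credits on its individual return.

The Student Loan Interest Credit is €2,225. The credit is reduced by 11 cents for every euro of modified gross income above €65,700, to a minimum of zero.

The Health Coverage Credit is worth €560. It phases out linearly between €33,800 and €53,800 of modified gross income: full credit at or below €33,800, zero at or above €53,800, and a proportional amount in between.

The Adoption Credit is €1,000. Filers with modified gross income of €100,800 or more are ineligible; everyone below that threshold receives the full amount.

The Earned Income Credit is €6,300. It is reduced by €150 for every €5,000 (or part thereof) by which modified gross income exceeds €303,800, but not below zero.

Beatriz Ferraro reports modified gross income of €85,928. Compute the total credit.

Student Loan Interest Credit: 11% of the €20,228 excess over €65,700 is €2,225.08 ≥ base, so the credit is €0.
Health Coverage Credit: €85,928 is at or above €53,800, so the credit is €0.
Adoption Credit: €85,928 is below the €100,800 cutoff, so the full €1,000 applies.
Earned Income Credit: €85,928 is at or below the €303,800 threshold, so the full €6,300 applies.
Total: €0 + €0 + €1,000 + €6,300 = €7,300.

€7,300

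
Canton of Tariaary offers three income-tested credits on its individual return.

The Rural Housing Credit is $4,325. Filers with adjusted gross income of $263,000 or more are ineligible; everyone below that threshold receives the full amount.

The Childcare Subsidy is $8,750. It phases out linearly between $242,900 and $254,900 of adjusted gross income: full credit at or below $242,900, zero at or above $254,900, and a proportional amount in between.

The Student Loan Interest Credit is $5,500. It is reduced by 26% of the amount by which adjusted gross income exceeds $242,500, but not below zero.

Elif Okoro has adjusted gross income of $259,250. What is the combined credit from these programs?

Rural Housing Credit: $259,250 is below the $263,000 cutoff, so the full $4,325 applies.
Childcare Subsidy: $259,250 is at or above $254,900, so the credit is $0.
Student Loan Interest Credit: 26% of the $16,750 excess over $242,500 is $4,355; credit = $5,500 − $4,355 = $1,145.
Total: $4,325 + $0 + $1,145 = $5,470.

$5,470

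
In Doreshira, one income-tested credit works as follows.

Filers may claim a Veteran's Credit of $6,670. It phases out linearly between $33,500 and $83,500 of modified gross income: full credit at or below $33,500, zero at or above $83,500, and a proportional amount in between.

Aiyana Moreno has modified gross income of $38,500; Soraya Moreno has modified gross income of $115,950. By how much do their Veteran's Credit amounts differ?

Aiyana ($38,500): Veteran's Credit: $38,500 is $5,000 into a $50,000 phase-out range, leaving 45,000/50,000 of the credit: $6,670 × 45,000/50,000 = $6,003.
Soraya ($115,950): Veteran's Credit: $115,950 is at or above $83,500, so the credit is $0.
Difference: |$6,003 − $0| = $6,003.

$6,003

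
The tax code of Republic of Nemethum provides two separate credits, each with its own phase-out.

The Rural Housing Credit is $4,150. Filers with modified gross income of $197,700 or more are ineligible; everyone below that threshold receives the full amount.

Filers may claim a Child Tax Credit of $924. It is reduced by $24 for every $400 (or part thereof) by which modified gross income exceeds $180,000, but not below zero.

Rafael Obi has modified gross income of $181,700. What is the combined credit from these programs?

$4,954

Rural Housing Credit: $181,700 is below the $197,700 cutoff, so the full $4,150 applies.
Child Tax Credit: income exceeds $180,000 by $1,700, which is 5 full-or-partial $400 increments; reduction = 5 × $24 = $120, leaving $804.
Total: $4,150 + $804 = $4,954.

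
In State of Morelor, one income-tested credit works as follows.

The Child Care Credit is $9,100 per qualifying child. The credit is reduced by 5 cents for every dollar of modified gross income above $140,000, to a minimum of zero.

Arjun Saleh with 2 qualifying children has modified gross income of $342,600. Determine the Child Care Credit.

Child Care Credit: base = 2 × $9,100 = $18,200. 5% of the $202,600 excess over $140,000 is $10,130; credit = $18,200 − $10,130 = $8,070.

$8,070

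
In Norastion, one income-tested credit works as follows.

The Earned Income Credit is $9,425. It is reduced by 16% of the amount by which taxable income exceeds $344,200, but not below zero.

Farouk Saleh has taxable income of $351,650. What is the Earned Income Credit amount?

$8,233

Earned Income Credit: 16% of the $7,450 excess over $344,200 is $1,192; credit = $9,425 − $1,192 = $8,233.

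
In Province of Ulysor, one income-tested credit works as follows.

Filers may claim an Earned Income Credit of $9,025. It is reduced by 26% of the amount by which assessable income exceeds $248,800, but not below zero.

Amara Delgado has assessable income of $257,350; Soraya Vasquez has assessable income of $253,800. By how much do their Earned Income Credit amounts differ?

$923

Amara ($257,350): Earned Income Credit: 26% of the $8,550 excess over $248,800 is $2,223; credit = $9,025 − $2,223 = $6,802.
Soraya ($253,800): Earned Income Credit: 26% of the $5,000 excess over $248,800 is $1,300; credit = $9,025 − $1,300 = $7,725.
Difference: |$6,802 − $7,725| = $923.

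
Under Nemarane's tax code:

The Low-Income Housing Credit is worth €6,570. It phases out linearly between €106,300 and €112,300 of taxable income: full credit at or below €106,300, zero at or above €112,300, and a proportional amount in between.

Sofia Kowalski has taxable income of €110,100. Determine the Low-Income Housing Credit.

€2,409

Low-Income Housing Credit: €110,100 is €3,800 into a €6,000 phase-out range, leaving 2,200/6,000 of the credit: €6,570 × 2,200/6,000 = €2,409.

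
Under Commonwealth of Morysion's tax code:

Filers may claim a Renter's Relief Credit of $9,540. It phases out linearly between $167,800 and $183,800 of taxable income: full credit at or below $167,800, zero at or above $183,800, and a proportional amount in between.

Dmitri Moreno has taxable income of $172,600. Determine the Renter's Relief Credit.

$6,678

Renter's Relief Credit: $172,600 is $4,800 into a $16,000 phase-out range, leaving 11,200/16,000 of the credit: $9,540 × 11,200/16,000 = $6,678.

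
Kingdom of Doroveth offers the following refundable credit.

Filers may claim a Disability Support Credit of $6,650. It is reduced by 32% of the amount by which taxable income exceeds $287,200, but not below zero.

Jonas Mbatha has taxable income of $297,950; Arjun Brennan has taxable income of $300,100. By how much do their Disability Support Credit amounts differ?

Jonas ($297,950): Disability Support Credit: 32% of the $10,750 excess over $287,200 is $3,440; credit = $6,650 − $3,440 = $3,210.
Arjun ($300,100): Disability Support Credit: 32% of the $12,900 excess over $287,200 is $4,128; credit = $6,650 − $4,128 = $2,522.
Difference: |$3,210 − $2,522| = $688.

$688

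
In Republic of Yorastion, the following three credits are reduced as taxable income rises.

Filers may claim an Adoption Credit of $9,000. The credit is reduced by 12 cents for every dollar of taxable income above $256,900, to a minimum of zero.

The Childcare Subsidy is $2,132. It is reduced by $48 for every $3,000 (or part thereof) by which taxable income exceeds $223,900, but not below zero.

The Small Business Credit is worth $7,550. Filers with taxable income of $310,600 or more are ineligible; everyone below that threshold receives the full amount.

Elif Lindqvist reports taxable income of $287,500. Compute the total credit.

Adoption Credit: 12% of the $30,600 excess over $256,900 is $3,672; credit = $9,000 − $3,672 = $5,328.
Childcare Subsidy: income exceeds $223,900 by $63,600, which is 22 full-or-partial $3,000 increments; reduction = 22 × $48 = $1,056, leaving $1,076.
Small Business Credit: $287,500 is below the $310,600 cutoff, so the full $7,550 applies.
Total: $5,328 + $1,076 + $7,550 = $13,954.

$13,954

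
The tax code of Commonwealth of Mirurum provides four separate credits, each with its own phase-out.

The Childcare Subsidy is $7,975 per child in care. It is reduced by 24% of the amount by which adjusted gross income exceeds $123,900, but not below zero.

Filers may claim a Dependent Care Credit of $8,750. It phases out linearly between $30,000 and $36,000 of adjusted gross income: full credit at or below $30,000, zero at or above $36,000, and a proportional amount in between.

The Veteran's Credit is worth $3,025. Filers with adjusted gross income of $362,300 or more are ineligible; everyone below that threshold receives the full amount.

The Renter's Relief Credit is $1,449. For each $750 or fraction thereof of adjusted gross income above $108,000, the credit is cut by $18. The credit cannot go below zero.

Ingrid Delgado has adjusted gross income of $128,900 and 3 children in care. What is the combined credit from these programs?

Childcare Subsidy: base = 3 × $7,975 = $23,925. 24% of the $5,000 excess over $123,900 is $1,200; credit = $23,925 − $1,200 = $22,725.
Dependent Care Credit: $128,900 is at or above $36,000, so the credit is $0.
Veteran's Credit: $128,900 is below the $362,300 cutoff, so the full $3,025 applies.
Renter's Relief Credit: income exceeds $108,000 by $20,900, which is 28 full-or-partial $750 increments; reduction = 28 × $18 = $504, leaving $945.
Total: $22,725 + $0 + $3,025 + $945 = $26,695.

$26,695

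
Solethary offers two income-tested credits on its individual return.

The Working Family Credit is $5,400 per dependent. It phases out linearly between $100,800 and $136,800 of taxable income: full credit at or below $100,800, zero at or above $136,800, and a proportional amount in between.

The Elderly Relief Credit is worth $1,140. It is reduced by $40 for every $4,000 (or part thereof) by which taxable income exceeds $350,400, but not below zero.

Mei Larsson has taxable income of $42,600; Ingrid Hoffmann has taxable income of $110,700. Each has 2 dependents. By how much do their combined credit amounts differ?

Mei ($42,600): Working Family Credit: base = 2 × $5,400 = $10,800. $42,600 is at or below the $100,800 threshold, so the full $10,800 applies. Elderly Relief Credit: $42,600 is at or below the $350,400 threshold, so the full $1,140 applies. total $10,800 + $1,140 = $11,940
Ingrid ($110,700): Working Family Credit: base = 2 × $5,400 = $10,800. $110,700 is $9,900 into a $36,000 phase-out range, leaving 26,100/36,000 of the credit: $10,800 × 26,100/36,000 = $7,830. Elderly Relief Credit: $110,700 is at or below the $350,400 threshold, so the full $1,140 applies. total $7,830 + $1,140 = $8,970
Difference: |$11,940 − $8,970| = $2,970.

$2,970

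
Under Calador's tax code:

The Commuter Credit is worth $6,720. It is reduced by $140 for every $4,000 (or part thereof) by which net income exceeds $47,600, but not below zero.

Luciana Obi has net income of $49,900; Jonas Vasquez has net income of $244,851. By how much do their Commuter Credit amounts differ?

Luciana ($49,900): Commuter Credit: income exceeds $47,600 by $2,300, which is 1 full-or-partial $4,000 increment; reduction = 1 × $140 = $140, leaving $6,580.
Jonas ($244,851): Commuter Credit: income exceeds $47,600 by $197,251 → 50 increments × $140 = $7,000 ≥ base, so the credit is $0.
Difference: |$6,580 − $0| = $6,580.

$6,580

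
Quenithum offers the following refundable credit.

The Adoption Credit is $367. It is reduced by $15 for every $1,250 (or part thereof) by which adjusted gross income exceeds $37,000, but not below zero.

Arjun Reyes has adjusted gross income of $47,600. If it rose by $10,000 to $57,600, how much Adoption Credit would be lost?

At $47,600 — income exceeds $37,000 by $10,600, which is 9 full-or-partial $1,250 increments; reduction = 9 × $15 = $135, leaving $232.
At $57,600 — income exceeds $37,000 by $20,600, which is 17 full-or-partial $1,250 increments; reduction = 17 × $15 = $255, leaving $112.
Lost: $232 − $112 = $120.

$120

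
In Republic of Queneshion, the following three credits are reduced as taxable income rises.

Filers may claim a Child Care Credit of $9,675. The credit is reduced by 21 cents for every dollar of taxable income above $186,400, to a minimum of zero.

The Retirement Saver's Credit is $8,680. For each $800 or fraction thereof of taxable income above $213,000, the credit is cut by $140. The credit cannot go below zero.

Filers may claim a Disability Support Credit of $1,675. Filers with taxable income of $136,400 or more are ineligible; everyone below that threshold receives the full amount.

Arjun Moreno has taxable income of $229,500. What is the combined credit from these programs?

Child Care Credit: 21% of the $43,100 excess over $186,400 is $9,051; credit = $9,675 − $9,051 = $624.
Retirement Saver's Credit: income exceeds $213,000 by $16,500, which is 21 full-or-partial $800 increments; reduction = 21 × $140 = $2,940, leaving $5,740.
Disability Support Credit: $229,500 meets or exceeds the $136,400 cutoff, so the credit is $0.
Total: $624 + $5,740 + $0 = $6,364.

$6,364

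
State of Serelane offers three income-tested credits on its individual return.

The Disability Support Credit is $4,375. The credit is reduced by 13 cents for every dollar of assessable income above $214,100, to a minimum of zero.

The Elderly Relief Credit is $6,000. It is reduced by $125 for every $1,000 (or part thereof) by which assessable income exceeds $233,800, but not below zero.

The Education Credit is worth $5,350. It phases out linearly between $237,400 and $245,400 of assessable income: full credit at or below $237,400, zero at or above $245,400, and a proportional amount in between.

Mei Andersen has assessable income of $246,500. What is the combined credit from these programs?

Disability Support Credit: 13% of the $32,400 excess over $214,100 is $4,212; credit = $4,375 − $4,212 = $163.
Elderly Relief Credit: income exceeds $233,800 by $12,700, which is 13 full-or-partial $1,000 increments; reduction = 13 × $125 = $1,625, leaving $4,375.
Education Credit: $246,500 is at or above $245,400, so the credit is $0.
Total: $163 + $4,375 + $0 = $4,538.

$4,538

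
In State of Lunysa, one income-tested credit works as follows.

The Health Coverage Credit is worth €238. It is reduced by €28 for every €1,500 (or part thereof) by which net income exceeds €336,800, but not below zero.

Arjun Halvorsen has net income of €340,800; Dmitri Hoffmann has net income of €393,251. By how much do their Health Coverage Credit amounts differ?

€154

Arjun (€340,800): Health Coverage Credit: income exceeds €336,800 by €4,000, which is 3 full-or-partial €1,500 increments; reduction = 3 × €28 = €84, leaving €154.
Dmitri (€393,251): Health Coverage Credit: income exceeds €336,800 by €56,451 → 38 increments × €28 = €1,064 ≥ base, so the credit is €0.
Difference: |€154 − €0| = €154.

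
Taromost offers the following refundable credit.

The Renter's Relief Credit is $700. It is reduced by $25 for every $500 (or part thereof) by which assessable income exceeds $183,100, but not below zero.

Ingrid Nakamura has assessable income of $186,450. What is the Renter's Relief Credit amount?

$525

Renter's Relief Credit: income exceeds $183,100 by $3,350, which is 7 full-or-partial $500 increments; reduction = 7 × $25 = $175, leaving $525.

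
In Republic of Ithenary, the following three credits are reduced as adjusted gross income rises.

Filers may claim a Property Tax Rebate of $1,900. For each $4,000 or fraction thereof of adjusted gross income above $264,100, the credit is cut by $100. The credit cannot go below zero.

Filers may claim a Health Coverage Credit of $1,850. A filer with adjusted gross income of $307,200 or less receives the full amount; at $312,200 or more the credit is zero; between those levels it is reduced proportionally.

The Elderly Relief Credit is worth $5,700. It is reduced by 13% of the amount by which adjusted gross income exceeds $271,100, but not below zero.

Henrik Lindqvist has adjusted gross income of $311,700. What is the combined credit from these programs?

Property Tax Rebate: income exceeds $264,100 by $47,600, which is 12 full-or-partial $4,000 increments; reduction = 12 × $100 = $1,200, leaving $700.
Health Coverage Credit: $311,700 is $4,500 into a $5,000 phase-out range, leaving 500/5,000 of the credit: $1,850 × 500/5,000 = $185.
Elderly Relief Credit: 13% of the $40,600 excess over $271,100 is $5,278; credit = $5,700 − $5,278 = $422.
Total: $700 + $185 + $422 = $1,307.

$1,307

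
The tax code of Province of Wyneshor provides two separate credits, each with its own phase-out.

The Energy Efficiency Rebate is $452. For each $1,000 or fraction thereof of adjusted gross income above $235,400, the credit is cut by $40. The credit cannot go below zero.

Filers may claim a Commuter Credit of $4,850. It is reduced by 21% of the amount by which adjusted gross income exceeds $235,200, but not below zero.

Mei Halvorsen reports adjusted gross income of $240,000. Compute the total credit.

$4,094

Energy Efficiency Rebate: income exceeds $235,400 by $4,600, which is 5 full-or-partial $1,000 increments; reduction = 5 × $40 = $200, leaving $252.
Commuter Credit: 21% of the $4,800 excess over $235,200 is $1,008; credit = $4,850 − $1,008 = $3,842.
Total: $252 + $3,842 = $4,094.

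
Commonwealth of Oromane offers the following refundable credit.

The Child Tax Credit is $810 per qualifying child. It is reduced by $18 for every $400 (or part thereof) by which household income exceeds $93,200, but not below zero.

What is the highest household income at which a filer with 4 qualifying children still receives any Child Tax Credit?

Full credit = 4 × $810 = $3,240.
After 179 increments the reduction is 179 × $18 = $3,222, leaving $18; one more increment wipes it out. Increment 179 ends at excess 179 × $400 = $71,600, so the highest qualifying income is $93,200 + $71,600 = $164,800.

$164,800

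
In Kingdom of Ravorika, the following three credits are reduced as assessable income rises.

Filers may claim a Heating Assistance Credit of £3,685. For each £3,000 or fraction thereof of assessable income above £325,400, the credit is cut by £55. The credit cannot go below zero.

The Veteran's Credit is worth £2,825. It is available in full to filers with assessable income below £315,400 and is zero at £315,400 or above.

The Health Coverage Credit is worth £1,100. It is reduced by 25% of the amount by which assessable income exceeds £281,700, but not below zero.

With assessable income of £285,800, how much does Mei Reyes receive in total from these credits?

£6,585

Heating Assistance Credit: £285,800 is at or below the £325,400 threshold, so the full £3,685 applies.
Veteran's Credit: £285,800 is below the £315,400 cutoff, so the full £2,825 applies.
Health Coverage Credit: 25% of the £4,100 excess over £281,700 is £1,025; credit = £1,100 − £1,025 = £75.
Total: £3,685 + £2,825 + £75 = £6,585.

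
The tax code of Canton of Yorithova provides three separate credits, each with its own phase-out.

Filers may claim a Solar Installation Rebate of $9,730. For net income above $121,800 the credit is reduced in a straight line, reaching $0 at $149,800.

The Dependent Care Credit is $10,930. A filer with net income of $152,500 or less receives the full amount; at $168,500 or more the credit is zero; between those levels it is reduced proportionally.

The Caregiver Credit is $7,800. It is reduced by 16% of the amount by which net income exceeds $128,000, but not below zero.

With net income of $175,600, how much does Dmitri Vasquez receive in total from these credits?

Solar Installation Rebate: $175,600 is at or above $149,800, so the credit is $0.
Dependent Care Credit: $175,600 is at or above $168,500, so the credit is $0.
Caregiver Credit: 16% of the $47,600 excess over $128,000 is $7,616; credit = $7,800 − $7,616 = $184.
Total: $0 + $0 + $184 = $184.

$184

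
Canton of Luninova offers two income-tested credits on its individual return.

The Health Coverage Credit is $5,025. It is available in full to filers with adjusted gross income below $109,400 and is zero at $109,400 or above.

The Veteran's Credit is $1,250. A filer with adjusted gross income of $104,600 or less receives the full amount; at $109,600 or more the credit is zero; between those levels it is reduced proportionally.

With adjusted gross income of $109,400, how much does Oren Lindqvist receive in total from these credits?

Health Coverage Credit: $109,400 meets or exceeds the $109,400 cutoff, so the credit is $0.
Veteran's Credit: $109,400 is $4,800 into a $5,000 phase-out range, leaving 200/5,000 of the credit: $1,250 × 200/5,000 = $50.
Total: $0 + $50 = $50.

$50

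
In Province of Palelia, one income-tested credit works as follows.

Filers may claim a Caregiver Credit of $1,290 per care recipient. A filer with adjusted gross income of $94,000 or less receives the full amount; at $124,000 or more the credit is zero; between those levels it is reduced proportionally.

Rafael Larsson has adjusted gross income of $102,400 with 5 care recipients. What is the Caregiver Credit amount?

Caregiver Credit: base = 5 × $1,290 = $6,450. $102,400 is $8,400 into a $30,000 phase-out range, leaving 21,600/30,000 of the credit: $6,450 × 21,600/30,000 = $4,644.

$4,644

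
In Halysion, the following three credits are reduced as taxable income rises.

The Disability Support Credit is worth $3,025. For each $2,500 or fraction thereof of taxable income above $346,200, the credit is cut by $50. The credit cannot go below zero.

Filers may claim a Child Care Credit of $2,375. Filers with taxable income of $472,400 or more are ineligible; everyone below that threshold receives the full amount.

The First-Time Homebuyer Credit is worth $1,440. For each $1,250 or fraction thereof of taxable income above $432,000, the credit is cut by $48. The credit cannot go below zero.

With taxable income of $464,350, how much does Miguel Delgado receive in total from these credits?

Disability Support Credit: income exceeds $346,200 by $118,150, which is 48 full-or-partial $2,500 increments; reduction = 48 × $50 = $2,400, leaving $625.
Child Care Credit: $464,350 is below the $472,400 cutoff, so the full $2,375 applies.
First-Time Homebuyer Credit: income exceeds $432,000 by $32,350, which is 26 full-or-partial $1,250 increments; reduction = 26 × $48 = $1,248, leaving $192.
Total: $625 + $2,375 + $192 = $3,192.

$3,192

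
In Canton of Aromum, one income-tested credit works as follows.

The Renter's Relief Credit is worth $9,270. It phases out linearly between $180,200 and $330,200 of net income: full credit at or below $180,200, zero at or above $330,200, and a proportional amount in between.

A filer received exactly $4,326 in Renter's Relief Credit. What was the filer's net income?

$260,200

$4,326 is 4,326/9,270 of the full $9,270, so 4,944/9,270 of the $150,000 range has been used: income = $180,200 + $150,000 × 4,944/9,270 = $260,200.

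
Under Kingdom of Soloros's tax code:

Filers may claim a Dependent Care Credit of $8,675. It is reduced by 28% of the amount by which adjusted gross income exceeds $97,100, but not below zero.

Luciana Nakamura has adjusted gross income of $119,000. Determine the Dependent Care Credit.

Dependent Care Credit: 28% of the $21,900 excess over $97,100 is $6,132; credit = $8,675 − $6,132 = $2,543.

$2,543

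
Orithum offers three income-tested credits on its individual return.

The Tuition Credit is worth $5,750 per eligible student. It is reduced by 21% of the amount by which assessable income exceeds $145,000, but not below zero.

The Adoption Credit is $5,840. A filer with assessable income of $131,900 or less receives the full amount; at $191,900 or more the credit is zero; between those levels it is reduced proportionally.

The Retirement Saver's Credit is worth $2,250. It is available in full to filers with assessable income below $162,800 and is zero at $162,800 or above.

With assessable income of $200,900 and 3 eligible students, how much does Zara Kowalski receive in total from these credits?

$5,511

Tuition Credit: base = 3 × $5,750 = $17,250. 21% of the $55,900 excess over $145,000 is $11,739; credit = $17,250 − $11,739 = $5,511.
Adoption Credit: $200,900 is at or above $191,900, so the credit is $0.
Retirement Saver's Credit: $200,900 meets or exceeds the $162,800 cutoff, so the credit is $0.
Total: $5,511 + $0 + $0 = $5,511.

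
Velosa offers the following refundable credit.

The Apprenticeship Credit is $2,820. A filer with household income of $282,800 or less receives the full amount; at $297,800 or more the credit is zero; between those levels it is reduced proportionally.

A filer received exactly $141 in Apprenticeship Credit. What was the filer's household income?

$141 is 141/2,820 of the full $2,820, so 2,679/2,820 of the $15,000 range has been used: income = $282,800 + $15,000 × 2,679/2,820 = $297,050.

$297,050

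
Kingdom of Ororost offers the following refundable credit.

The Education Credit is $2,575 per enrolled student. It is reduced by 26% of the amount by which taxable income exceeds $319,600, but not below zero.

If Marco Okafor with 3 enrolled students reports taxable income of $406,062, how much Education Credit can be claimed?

Education Credit: base = 3 × $2,575 = $7,725. 26% of the $86,462 excess over $319,600 is $22,480.12 ≥ base, so the credit is $0.

$0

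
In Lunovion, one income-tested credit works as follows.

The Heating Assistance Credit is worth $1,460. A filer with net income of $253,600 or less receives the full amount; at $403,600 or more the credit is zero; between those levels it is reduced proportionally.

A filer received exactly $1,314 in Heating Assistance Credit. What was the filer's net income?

$1,314 is 1,314/1,460 of the full $1,460, so 146/1,460 of the $150,000 range has been used: income = $253,600 + $150,000 × 146/1,460 = $268,600.

$268,600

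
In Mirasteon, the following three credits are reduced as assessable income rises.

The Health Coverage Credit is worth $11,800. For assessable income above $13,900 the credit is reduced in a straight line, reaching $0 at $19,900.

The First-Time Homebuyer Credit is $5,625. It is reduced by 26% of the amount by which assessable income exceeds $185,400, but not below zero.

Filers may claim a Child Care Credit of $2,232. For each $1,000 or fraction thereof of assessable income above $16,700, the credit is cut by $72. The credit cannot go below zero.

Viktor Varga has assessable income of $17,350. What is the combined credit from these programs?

Health Coverage Credit: $17,350 is $3,450 into a $6,000 phase-out range, leaving 2,550/6,000 of the credit: $11,800 × 2,550/6,000 = $5,015.
First-Time Homebuyer Credit: $17,350 is at or below the $185,400 threshold, so the full $5,625 applies.
Child Care Credit: income exceeds $16,700 by $650, which is 1 full-or-partial $1,000 increment; reduction = 1 × $72 = $72, leaving $2,160.
Total: $5,015 + $5,625 + $2,160 = $12,800.

$12,800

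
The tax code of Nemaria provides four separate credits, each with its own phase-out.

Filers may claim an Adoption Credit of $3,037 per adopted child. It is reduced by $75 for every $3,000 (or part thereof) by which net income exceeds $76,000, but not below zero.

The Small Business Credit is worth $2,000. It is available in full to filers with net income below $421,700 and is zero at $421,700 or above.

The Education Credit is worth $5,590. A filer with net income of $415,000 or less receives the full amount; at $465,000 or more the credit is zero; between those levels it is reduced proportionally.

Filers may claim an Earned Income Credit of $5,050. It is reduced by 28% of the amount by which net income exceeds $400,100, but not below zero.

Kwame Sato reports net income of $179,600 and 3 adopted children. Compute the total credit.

$19,126

Adoption Credit: base = 3 × $3,037 = $9,111. income exceeds $76,000 by $103,600, which is 35 full-or-partial $3,000 increments; reduction = 35 × $75 = $2,625, leaving $6,486.
Small Business Credit: $179,600 is below the $421,700 cutoff, so the full $2,000 applies.
Education Credit: $179,600 is at or below the $415,000 threshold, so the full $5,590 applies.
Earned Income Credit: $179,600 is at or below the $400,100 threshold, so the full $5,050 applies.
Total: $6,486 + $2,000 + $5,590 + $5,050 = $19,126.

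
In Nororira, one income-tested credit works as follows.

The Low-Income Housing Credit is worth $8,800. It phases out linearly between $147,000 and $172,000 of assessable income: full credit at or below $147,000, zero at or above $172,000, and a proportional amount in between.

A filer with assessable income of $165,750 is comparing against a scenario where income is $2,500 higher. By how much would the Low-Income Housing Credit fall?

At $165,750 — $165,750 is $18,750 into a $25,000 phase-out range, leaving 6,250/25,000 of the credit: $8,800 × 6,250/25,000 = $2,200.
At $168,250 — $168,250 is $21,250 into a $25,000 phase-out range, leaving 3,750/25,000 of the credit: $8,800 × 3,750/25,000 = $1,320.
Lost: $2,200 − $1,320 = $880.

$880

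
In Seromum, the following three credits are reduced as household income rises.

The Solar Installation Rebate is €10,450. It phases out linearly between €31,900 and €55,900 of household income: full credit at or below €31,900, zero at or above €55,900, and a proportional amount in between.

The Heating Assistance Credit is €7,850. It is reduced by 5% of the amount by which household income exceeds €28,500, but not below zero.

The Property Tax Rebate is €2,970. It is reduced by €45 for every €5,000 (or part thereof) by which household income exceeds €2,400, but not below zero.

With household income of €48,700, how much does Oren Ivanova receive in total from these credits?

Solar Installation Rebate: €48,700 is €16,800 into a €24,000 phase-out range, leaving 7,200/24,000 of the credit: €10,450 × 7,200/24,000 = €3,135.
Heating Assistance Credit: 5% of the €20,200 excess over €28,500 is €1,010; credit = €7,850 − €1,010 = €6,840.
Property Tax Rebate: income exceeds €2,400 by €46,300, which is 10 full-or-partial €5,000 increments; reduction = 10 × €45 = €450, leaving €2,520.
Total: €3,135 + €6,840 + €2,520 = €12,495.

€12,495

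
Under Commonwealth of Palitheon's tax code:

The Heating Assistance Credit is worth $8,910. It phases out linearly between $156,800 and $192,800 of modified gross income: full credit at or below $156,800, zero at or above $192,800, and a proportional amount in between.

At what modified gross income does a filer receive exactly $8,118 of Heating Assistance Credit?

$160,000

$8,118 is 8,118/8,910 of the full $8,910, so 792/8,910 of the $36,000 range has been used: income = $156,800 + $36,000 × 792/8,910 = $160,000.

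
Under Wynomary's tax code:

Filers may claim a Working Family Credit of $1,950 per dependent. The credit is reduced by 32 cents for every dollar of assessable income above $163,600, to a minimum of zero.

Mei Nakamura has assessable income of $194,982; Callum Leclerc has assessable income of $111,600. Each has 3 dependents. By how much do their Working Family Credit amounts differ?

$5,850

Mei ($194,982): Working Family Credit: base = 3 × $1,950 = $5,850. 32% of the $31,382 excess over $163,600 is $10,042.24 ≥ base, so the credit is $0.
Callum ($111,600): Working Family Credit: base = 3 × $1,950 = $5,850. $111,600 is at or below the $163,600 threshold, so the full $5,850 applies.
Difference: |$0 − $5,850| = $5,850.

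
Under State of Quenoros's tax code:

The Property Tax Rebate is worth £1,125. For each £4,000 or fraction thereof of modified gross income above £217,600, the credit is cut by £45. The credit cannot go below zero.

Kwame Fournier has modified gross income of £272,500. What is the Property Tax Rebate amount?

£495

Property Tax Rebate: income exceeds £217,600 by £54,900, which is 14 full-or-partial £4,000 increments; reduction = 14 × £45 = £630, leaving £495.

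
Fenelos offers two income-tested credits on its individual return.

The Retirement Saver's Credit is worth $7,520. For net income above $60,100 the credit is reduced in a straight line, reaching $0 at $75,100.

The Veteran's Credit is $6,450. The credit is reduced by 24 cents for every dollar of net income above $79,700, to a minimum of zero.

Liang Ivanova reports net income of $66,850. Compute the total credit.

$10,586

Retirement Saver's Credit: $66,850 is $6,750 into a $15,000 phase-out range, leaving 8,250/15,000 of the credit: $7,520 × 8,250/15,000 = $4,136.
Veteran's Credit: $66,850 is at or below the $79,700 threshold, so the full $6,450 applies.
Total: $4,136 + $6,450 = $10,586.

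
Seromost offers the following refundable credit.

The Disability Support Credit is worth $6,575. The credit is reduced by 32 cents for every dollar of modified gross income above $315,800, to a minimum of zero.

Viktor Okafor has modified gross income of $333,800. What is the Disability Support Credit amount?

Disability Support Credit: 32% of the $18,000 excess over $315,800 is $5,760; credit = $6,575 − $5,760 = $815.

$815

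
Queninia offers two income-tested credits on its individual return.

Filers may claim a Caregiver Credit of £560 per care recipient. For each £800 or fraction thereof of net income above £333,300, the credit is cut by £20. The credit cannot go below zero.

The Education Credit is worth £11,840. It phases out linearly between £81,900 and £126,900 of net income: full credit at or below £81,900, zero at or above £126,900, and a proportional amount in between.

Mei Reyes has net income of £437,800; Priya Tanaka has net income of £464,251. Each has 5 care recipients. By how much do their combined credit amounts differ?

Mei (£437,800): Caregiver Credit: base = 5 × £560 = £2,800. income exceeds £333,300 by £104,500, which is 131 full-or-partial £800 increments; reduction = 131 × £20 = £2,620, leaving £180. Education Credit: £437,800 is at or above £126,900, so the credit is £0. total £180 + £0 = £180
Priya (£464,251): Caregiver Credit: base = 5 × £560 = £2,800. income exceeds £333,300 by £130,951 → 164 increments × £20 = £3,280 ≥ base, so the credit is £0. Education Credit: £464,251 is at or above £126,900, so the credit is £0. total £0 + £0 = £0
Difference: |£180 − £0| = £180.

£180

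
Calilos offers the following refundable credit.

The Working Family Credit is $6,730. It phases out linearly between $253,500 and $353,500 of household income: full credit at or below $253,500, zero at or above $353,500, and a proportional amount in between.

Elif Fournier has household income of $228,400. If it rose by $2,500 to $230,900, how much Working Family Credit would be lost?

$0

At $228,400 — $228,400 is at or below the $253,500 threshold, so the full $6,730 applies.
At $230,900 — $230,900 is at or below the $253,500 threshold, so the full $6,730 applies.
Lost: $6,730 − $6,730 = $0.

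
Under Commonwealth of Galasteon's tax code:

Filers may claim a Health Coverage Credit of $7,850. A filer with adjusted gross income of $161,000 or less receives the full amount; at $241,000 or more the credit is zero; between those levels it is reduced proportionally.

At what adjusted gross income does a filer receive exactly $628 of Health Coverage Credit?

$234,600

$628 is 628/7,850 of the full $7,850, so 7,222/7,850 of the $80,000 range has been used: income = $161,000 + $80,000 × 7,222/7,850 = $234,600.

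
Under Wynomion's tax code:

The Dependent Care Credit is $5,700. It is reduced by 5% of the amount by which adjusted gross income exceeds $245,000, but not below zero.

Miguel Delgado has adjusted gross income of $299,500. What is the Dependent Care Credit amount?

Dependent Care Credit: 5% of the $54,500 excess over $245,000 is $2,725; credit = $5,700 − $2,725 = $2,975.

$2,975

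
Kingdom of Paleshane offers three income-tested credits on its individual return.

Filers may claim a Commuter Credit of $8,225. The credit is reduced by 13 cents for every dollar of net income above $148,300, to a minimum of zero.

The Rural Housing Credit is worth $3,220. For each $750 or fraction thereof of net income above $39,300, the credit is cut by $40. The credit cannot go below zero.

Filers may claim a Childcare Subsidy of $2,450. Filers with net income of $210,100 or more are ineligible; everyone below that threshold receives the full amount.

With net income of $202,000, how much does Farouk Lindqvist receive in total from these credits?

$3,694

Commuter Credit: 13% of the $53,700 excess over $148,300 is $6,981; credit = $8,225 − $6,981 = $1,244.
Rural Housing Credit: income exceeds $39,300 by $162,700 → 217 increments × $40 = $8,680 ≥ base, so the credit is $0.
Childcare Subsidy: $202,000 is below the $210,100 cutoff, so the full $2,450 applies.
Total: $1,244 + $0 + $2,450 = $3,694.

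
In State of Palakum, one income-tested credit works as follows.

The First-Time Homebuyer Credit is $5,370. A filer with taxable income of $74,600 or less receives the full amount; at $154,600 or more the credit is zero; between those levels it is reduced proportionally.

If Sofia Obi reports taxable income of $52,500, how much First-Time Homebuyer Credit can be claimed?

$5,370

First-Time Homebuyer Credit: $52,500 is at or below the $74,600 threshold, so the full $5,370 applies.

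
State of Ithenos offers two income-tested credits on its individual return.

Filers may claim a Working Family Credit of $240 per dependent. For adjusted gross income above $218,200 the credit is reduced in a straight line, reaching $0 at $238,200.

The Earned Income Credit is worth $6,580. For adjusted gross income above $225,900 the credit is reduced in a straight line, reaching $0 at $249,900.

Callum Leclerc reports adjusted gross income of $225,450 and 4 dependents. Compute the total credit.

Working Family Credit: base = 4 × $240 = $960. $225,450 is $7,250 into a $20,000 phase-out range, leaving 12,750/20,000 of the credit: $960 × 12,750/20,000 = $612.
Earned Income Credit: $225,450 is at or below the $225,900 threshold, so the full $6,580 applies.
Total: $612 + $6,580 = $7,192.

$7,192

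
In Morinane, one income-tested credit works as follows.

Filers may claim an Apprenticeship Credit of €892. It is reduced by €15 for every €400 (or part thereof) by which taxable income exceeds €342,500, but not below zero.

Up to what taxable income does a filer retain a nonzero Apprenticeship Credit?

After 59 increments the reduction is 59 × €15 = €885, leaving €7; one more increment wipes it out. Increment 59 ends at excess 59 × €400 = €23,600, so the highest qualifying income is €342,500 + €23,600 = €366,100.

€366,100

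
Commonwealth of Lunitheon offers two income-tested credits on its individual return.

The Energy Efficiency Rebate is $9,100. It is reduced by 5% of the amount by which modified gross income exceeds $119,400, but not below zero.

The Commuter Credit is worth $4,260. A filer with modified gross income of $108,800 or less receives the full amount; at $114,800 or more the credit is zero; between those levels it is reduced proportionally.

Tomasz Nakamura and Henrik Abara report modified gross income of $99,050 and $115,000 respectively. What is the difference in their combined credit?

Tomasz ($99,050): Energy Efficiency Rebate: $99,050 is at or below the $119,400 threshold, so the full $9,100 applies. Commuter Credit: $99,050 is at or below the $108,800 threshold, so the full $4,260 applies. total $9,100 + $4,260 = $13,360
Henrik ($115,000): Energy Efficiency Rebate: $115,000 is at or below the $119,400 threshold, so the full $9,100 applies. Commuter Credit: $115,000 is at or above $114,800, so the credit is $0. total $9,100 + $0 = $9,100
Difference: |$13,360 − $9,100| = $4,260.

$4,260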